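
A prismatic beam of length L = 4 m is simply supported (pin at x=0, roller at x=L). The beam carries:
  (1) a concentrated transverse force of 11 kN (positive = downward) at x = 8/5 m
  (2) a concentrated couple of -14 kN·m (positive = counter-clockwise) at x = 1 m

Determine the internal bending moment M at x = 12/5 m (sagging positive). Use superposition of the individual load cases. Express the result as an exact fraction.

M(12/5) = 316/25 kN·m

Load 1 — point force P=11 kN at a=8/5 m (b=L-a=12/5):
  M_1 = Pa(L-x)/L  [x>a] = 11·(8/5)·(4-(12/5))/4 = 176/25 kN·m
Load 2 — applied couple M₀=-14 kN·m at a=1 m (b=L-a=3):
  M_2 = M₀x/L - M₀  [x>a] = (-14)·(12/5)/4 - (-14) = 28/5 kN·m
Superposition: M = Σ M_i = 316/25 kN·m ≈ 12.640000 kN·m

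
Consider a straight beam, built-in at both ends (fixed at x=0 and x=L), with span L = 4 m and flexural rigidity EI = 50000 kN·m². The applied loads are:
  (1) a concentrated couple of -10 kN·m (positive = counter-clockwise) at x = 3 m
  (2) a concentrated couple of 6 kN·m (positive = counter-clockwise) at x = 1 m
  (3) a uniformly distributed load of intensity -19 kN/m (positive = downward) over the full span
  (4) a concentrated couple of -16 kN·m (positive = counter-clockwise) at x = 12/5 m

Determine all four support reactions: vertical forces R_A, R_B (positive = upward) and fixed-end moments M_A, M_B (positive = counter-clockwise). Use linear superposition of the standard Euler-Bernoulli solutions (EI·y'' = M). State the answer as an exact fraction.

R_A = -8977/200 kN, M_A = -10411/300 kN·m, R_B = -6223/200 kN, M_B = 8149/300 kN·m

Load 1 — applied couple M₀=-10 kN·m at a=3 m (b=L-a=1):
  R_A = 6M₀ab/L³ = 6·(-10)·3·1/4³ = -45/16 kN
  M_A = M₀b(2a-b)/L² = (-10)·1·(2·3-1)/4² = -25/8 kN·m
  R_B = -6M₀ab/L³ = -6·(-10)·3·1/4³ = 45/16 kN
  M_B = M₀a(2b-a)/L² = (-10)·3·(2·1-3)/4² = 15/8 kN·m
Load 2 — applied couple M₀=6 kN·m at a=1 m (b=L-a=3):
  R_A = 6M₀ab/L³ = 6·6·1·3/4³ = 27/16 kN
  M_A = M₀b(2a-b)/L² = 6·3·(2·1-3)/4² = -9/8 kN·m
  R_B = -6M₀ab/L³ = -6·6·1·3/4³ = -27/16 kN
  M_B = M₀a(2b-a)/L² = 6·1·(2·3-1)/4² = 15/8 kN·m
Load 3 — uniform load w=-19 kN/m over full span:
  R_A = wL/2 = (-19)·4/2 = -38 kN
  M_A = wL²/12 = (-19)·4²/12 = -76/3 kN·m
  R_B = wL/2 = (-19)·4/2 = -38 kN
  M_B = -wL²/12 = -(-19)·4²/12 = 76/3 kN·m
Load 4 — applied couple M₀=-16 kN·m at a=12/5 m (b=L-a=8/5):
  R_A = 6M₀ab/L³ = 6·(-16)·(12/5)·(8/5)/4³ = -144/25 kN
  M_A = M₀b(2a-b)/L² = (-16)·(8/5)·(2·(12/5)-(8/5))/4² = -128/25 kN·m
  R_B = -6M₀ab/L³ = -6·(-16)·(12/5)·(8/5)/4³ = 144/25 kN
  M_B = M₀a(2b-a)/L² = (-16)·(12/5)·(2·(8/5)-(12/5))/4² = -48/25 kN·m
Superposition: R_A = -8977/200 kN, M_A = -10411/300 kN·m, R_B = -6223/200 kN, M_B = 8149/300 kN·m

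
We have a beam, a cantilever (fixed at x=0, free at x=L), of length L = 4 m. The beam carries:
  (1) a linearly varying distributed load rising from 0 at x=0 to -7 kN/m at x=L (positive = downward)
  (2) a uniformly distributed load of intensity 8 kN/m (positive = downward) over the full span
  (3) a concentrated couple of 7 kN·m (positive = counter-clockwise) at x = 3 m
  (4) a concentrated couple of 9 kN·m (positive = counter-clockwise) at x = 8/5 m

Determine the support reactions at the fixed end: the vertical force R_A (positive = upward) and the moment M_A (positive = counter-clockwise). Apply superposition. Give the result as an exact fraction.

Load 1 — triangular load w₀=-7 kN/m (0→w₀ over full span):
  R_A = w₀L/2 = (-7)·4/2 = -14 kN
  M_A = w₀L²/3 = (-7)·4²/3 = -112/3 kN·m
Load 2 — uniform load w=8 kN/m over full span:
  R_A = wL = 8·4 = 32 kN
  M_A = wL²/2 = 8·4²/2 = 64 kN·m
Load 3 — applied couple M₀=7 kN·m at a=3 m (b=L-a=1):
  R_A = 0 kN
  M_A = -M₀ = -7 kN·m
Load 4 — applied couple M₀=9 kN·m at a=8/5 m (b=L-a=12/5):
  R_A = 0 kN
  M_A = -M₀ = -9 kN·m
Superposition: R_A = 18 kN, M_A = 32/3 kN·m

R_A = 18 kN, M_A = 32/3 kN·m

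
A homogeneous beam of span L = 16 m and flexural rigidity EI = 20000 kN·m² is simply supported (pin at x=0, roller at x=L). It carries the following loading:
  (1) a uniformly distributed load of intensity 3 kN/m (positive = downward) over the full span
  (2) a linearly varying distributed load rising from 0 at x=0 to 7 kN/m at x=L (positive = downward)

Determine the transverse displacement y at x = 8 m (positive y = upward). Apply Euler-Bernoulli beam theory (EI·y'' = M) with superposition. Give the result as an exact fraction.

Load 1 — uniform load w=3 kN/m over full span:
  y_1 = -wx(L³-2Lx²+x³)/(24EI) = -3·8·(16³-2·16·8²+8³)/(24·20000) = -16/125 m
Load 2 — triangular load w₀=7 kN/m (0→w₀ over full span):
  y_2 = -w₀x(7L⁴-10L²x²+3x⁴)/(360LEI) = -7·8·(7·16⁴-10·16²·8²+3·8⁴)/(360·16·20000) = -56/375 m
Superposition: y = Σ y_i = -104/375 m ≈ -0.277333 m

y(8) = -104/375 m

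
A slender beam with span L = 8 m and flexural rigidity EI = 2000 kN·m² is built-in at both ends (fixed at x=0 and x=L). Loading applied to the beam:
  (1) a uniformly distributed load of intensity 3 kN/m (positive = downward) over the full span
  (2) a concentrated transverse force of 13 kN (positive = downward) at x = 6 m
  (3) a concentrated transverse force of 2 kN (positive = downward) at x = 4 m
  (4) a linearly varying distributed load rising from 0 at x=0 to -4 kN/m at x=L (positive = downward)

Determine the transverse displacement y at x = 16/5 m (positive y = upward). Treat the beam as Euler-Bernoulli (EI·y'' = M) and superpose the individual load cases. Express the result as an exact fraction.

Load 1 — uniform load w=3 kN/m over full span:
  y_1 = -wx²(L-x)²/(24EI) = -3·(16/5)²·(8-(16/5))²/(24·2000) = -1152/78125 m
Load 2 — point force P=13 kN at a=6 m (b=L-a=2):
  y_2 = -Pb²x²(3aL-(3a+b)x)/(6L³EI)  [x≤a] = -13·2²·(16/5)²·(3·6·8-(3·6+2)·(16/5))/(6·8³·2000) = -13/1875 m
Load 3 — point force P=2 kN at a=4 m (b=L-a=4):
  y_3 = -Pb²x²(3aL-(3a+b)x)/(6L³EI)  [x≤a] = -2·4²·(16/5)²·(3·4·8-(3·4+4)·(16/5))/(6·8³·2000) = -112/46875 m
Load 4 — triangular load w₀=-4 kN/m (0→w₀ over full span):
  y_4 = -w₀x²(L-x)²(x+2L)/(120LEI) = -(-4)·(16/5)²·(8-(16/5))²·((16/5)+2·8)/(120·8·2000) = 18432/1953125 m
Superposition: y = Σ y_i = -85729/5859375 m ≈ -0.014631 m

y(16/5) = -85729/5859375 m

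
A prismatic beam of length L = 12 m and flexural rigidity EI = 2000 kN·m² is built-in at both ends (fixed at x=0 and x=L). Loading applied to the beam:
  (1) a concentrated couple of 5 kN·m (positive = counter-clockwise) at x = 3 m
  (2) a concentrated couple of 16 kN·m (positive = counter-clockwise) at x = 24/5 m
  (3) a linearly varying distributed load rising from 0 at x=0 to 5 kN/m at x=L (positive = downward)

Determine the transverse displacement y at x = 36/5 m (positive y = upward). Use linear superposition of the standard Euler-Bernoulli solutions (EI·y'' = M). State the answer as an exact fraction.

y(36/5) = -150687/3125000 m

Load 1 — applied couple M₀=5 kN·m at a=3 m (b=L-a=9):
  y_1 = (R_Ax³/6 - M_Ax²/2 - M₀(x-a)²/2)/EI  [x>a] with R_A=15/32, M_A=-15/16 = ((15/32)·(36/5)³/6 - (-15/16)·(36/5)²/2 - 5·((36/5)-3)²/2)/2000 = 117/25000 m
Load 2 — applied couple M₀=16 kN·m at a=24/5 m (b=L-a=36/5):
  y_2 = (R_Ax³/6 - M_Ax²/2 - M₀(x-a)²/2)/EI  [x>a] with R_A=48/25, M_A=48/25 = ((48/25)·(36/5)³/6 - (48/25)·(36/5)²/2 - 16·((36/5)-(24/5))²/2)/2000 = 4608/390625 m
Load 3 — triangular load w₀=5 kN/m (0→w₀ over full span):
  y_3 = -w₀x²(L-x)²(x+2L)/(120LEI) = -5·(36/5)²·(12-(36/5))²·((36/5)+2·12)/(120·12·2000) = -25272/390625 m
Superposition: y = Σ y_i = -150687/3125000 m ≈ -0.048220 m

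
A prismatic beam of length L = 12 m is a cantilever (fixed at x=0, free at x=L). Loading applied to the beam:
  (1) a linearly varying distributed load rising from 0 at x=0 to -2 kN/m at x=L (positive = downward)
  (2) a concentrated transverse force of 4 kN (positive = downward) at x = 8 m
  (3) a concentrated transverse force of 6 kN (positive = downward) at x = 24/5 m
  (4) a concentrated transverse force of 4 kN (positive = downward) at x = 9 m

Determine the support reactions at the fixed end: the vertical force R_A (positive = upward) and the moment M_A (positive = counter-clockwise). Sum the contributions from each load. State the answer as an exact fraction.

Load 1 — triangular load w₀=-2 kN/m (0→w₀ over full span):
  R_A = w₀L/2 = (-2)·12/2 = -12 kN
  M_A = w₀L²/3 = (-2)·12²/3 = -96 kN·m
Load 2 — point force P=4 kN at a=8 m (b=L-a=4):
  R_A = P = 4 kN
  M_A = Pa = 4·8 = 32 kN·m
Load 3 — point force P=6 kN at a=24/5 m (b=L-a=36/5):
  R_A = P = 6 kN
  M_A = Pa = 6·(24/5) = 144/5 kN·m
Load 4 — point force P=4 kN at a=9 m (b=L-a=3):
  R_A = P = 4 kN
  M_A = Pa = 4·9 = 36 kN·m
Superposition: R_A = 2 kN, M_A = 4/5 kN·m

R_A = 2 kN, M_A = 4/5 kN·m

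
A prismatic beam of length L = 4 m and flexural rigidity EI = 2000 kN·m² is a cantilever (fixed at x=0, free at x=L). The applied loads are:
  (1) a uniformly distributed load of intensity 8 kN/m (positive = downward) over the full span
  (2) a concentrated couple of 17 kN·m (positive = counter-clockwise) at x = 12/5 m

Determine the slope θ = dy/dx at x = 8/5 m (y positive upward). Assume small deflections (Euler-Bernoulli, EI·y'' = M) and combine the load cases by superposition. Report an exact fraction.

θ(8/5) = -1861/93750 rad

Load 1 — uniform load w=8 kN/m over full span:
  θ_1 = -wx(x²-3Lx+3L²)/(6EI) = -8·(8/5)·((8/5)²-3·4·(8/5)+3·4²)/(6·2000) = -1568/46875 rad
Load 2 — applied couple M₀=17 kN·m at a=12/5 m (b=L-a=8/5):
  θ_2 = M₀x/EI  [x≤a] = 17·(8/5)/2000 = 17/1250 rad
Superposition: θ = Σ θ_i = -1861/93750 rad ≈ -0.019851 rad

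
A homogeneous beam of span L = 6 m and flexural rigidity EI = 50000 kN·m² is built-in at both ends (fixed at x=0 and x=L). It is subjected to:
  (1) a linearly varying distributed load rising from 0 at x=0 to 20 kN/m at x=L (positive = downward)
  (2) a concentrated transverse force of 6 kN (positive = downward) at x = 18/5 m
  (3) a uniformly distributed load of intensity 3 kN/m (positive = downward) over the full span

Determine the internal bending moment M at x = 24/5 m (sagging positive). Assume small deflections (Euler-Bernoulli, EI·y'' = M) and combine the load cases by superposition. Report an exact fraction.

Load 1 — triangular load w₀=20 kN/m (0→w₀ over full span):
  M_1 = 3w₀Lx/20 - w₀L²/30 - w₀x³/(6L) = 3·20·6·(24/5)/20 - 20·6²/30 - 20·(24/5)³/(6·6) = 24/25 kN·m
Load 2 — point force P=6 kN at a=18/5 m (b=L-a=12/5):
  M_2 = Pa²(a+3b)(L-x)/L³ - Pa²b/L²  [x>a] = 6·(18/5)²·((18/5)+3·(12/5))·(6-(24/5))/6³ - 6·(18/5)²·(12/5)/6² = -324/625 kN·m
Load 3 — uniform load w=3 kN/m over full span:
  M_3 = wLx/2 - wL²/12 - wx²/2 = 3·6·(24/5)/2 - 3·6²/12 - 3·(24/5)²/2 = -9/25 kN·m
Superposition: M = Σ M_i = 51/625 kN·m ≈ 0.081600 kN·m

M(24/5) = 51/625 kN·m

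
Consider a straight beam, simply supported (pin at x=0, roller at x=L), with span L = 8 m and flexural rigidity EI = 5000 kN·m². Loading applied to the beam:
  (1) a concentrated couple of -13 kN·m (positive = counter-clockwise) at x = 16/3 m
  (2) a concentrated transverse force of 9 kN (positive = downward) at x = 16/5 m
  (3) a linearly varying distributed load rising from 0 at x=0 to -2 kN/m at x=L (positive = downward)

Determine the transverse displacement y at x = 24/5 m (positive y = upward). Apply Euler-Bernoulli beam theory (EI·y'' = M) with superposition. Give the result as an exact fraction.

Load 1 — applied couple M₀=-13 kN·m at a=16/3 m (b=L-a=8/3):
  y_1 = (M₀x³/(6L)+C₁x)/EI  [x≤a] with C₁=M₀(3b²-L²)/(6L)=104/9 = ((-13)·(24/5)³/(6·8)+(104/9)·(24/5))/5000 = 1196/234375 m
Load 2 — point force P=9 kN at a=16/5 m (b=L-a=24/5):
  y_2 = -Pa(L-x)(2Lx-a²-x²)/(6LEI)  [x>a] = -9·(16/5)·(8-(24/5))·(2·8·(24/5)-(16/5)²-(24/5)²)/(6·8·5000) = -6528/390625 m
Load 3 — triangular load w₀=-2 kN/m (0→w₀ over full span):
  y_3 = -w₀x(7L⁴-10L²x²+3x⁴)/(360LEI) = -(-2)·(24/5)·(7·8⁴-10·8²·(24/5)²+3·(24/5)⁴)/(360·8·5000) = 303104/29296875 m
Superposition: y = Σ y_i = -12332/9765625 m ≈ -0.001263 m

y(24/5) = -12332/9765625 m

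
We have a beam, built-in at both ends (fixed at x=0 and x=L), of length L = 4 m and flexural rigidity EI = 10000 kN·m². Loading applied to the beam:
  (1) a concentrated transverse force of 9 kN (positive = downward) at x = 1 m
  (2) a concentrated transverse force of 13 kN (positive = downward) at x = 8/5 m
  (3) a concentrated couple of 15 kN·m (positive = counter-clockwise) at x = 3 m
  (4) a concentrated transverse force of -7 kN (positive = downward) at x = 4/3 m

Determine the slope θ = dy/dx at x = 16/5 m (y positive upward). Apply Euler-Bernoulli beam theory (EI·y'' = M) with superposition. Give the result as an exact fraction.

Load 1 — point force P=9 kN at a=1 m (b=L-a=3):
  θ_1 = Pa²(L-x)(2bL-(3b+a)(L-x))/(2L³EI)  [x>a] = 9·1²·(4-(16/5))·(2·3·4-(3·3+1)·(4-(16/5)))/(2·4³·10000) = 9/100000 rad
Load 2 — point force P=13 kN at a=8/5 m (b=L-a=12/5):
  θ_2 = Pa²(L-x)(2bL-(3b+a)(L-x))/(2L³EI)  [x>a] = 13·(8/5)²·(4-(16/5))·(2·(12/5)·4-(3·(12/5)+(8/5))·(4-(16/5)))/(2·4³·10000) = 494/1953125 rad
Load 3 — applied couple M₀=15 kN·m at a=3 m (b=L-a=1):
  θ_3 = (R_Ax²/2 - M_Ax - M₀(x-a))/EI  [x>a] with R_A=135/32, M_A=75/16 = ((135/32)·(16/5)²/2 - (75/16)·(16/5) - 15·((16/5)-3))/10000 = 9/25000 rad
Load 4 — point force P=-7 kN at a=4/3 m (b=L-a=8/3):
  θ_4 = Pa²(L-x)(2bL-(3b+a)(L-x))/(2L³EI)  [x>a] = (-7)·(4/3)²·(4-(16/5))·(2·(8/3)·4-(3·(8/3)+(4/3))·(4-(16/5)))/(2·4³·10000) = -91/843750 rad
Superposition: θ = Σ θ_i = 1004191/1687500000 rad ≈ 0.000595 rad

θ(16/5) = 1004191/1687500000 rad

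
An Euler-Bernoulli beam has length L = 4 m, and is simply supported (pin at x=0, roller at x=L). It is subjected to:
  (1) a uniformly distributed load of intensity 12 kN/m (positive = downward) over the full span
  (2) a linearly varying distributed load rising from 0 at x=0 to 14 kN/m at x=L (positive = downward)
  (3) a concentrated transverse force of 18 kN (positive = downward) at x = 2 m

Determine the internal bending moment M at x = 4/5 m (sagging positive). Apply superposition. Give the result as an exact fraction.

M(4/5) = 3716/125 kN·m

Load 1 — uniform load w=12 kN/m over full span:
  M_1 = wx(L-x)/2 = 12·(4/5)·(4-(4/5))/2 = 384/25 kN·m
Load 2 — triangular load w₀=14 kN/m (0→w₀ over full span):
  M_2 = w₀Lx/6 - w₀x³/(6L) = 14·4·(4/5)/6 - 14·(4/5)³/(6·4) = 896/125 kN·m
Load 3 — point force P=18 kN at a=2 m (b=L-a=2):
  M_3 = Pbx/L  [x≤a] = 18·2·(4/5)/4 = 36/5 kN·m
Superposition: M = Σ M_i = 3716/125 kN·m ≈ 29.728000 kN·m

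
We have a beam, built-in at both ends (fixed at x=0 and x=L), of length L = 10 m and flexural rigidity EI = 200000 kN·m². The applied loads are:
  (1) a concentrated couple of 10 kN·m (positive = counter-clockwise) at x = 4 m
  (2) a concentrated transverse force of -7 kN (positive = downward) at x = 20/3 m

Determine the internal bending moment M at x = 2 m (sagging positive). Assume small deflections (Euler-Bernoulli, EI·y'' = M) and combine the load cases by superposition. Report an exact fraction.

M(2) = 728/225 kN·m

Load 1 — applied couple M₀=10 kN·m at a=4 m (b=L-a=6):
  M_1 = R_Ax - M_A  [x≤a] with R_A=36/25, M_A=6/5 = (36/25)·2 - (6/5) = 42/25 kN·m
Load 2 — point force P=-7 kN at a=20/3 m (b=L-a=10/3):
  M_2 = Pb²(3a+b)x/L³ - Pab²/L²  [x≤a] = (-7)·(10/3)²·(3·(20/3)+(10/3))·2/10³ - (-7)·(20/3)·(10/3)²/10² = 14/9 kN·m
Superposition: M = Σ M_i = 728/225 kN·m ≈ 3.235556 kN·m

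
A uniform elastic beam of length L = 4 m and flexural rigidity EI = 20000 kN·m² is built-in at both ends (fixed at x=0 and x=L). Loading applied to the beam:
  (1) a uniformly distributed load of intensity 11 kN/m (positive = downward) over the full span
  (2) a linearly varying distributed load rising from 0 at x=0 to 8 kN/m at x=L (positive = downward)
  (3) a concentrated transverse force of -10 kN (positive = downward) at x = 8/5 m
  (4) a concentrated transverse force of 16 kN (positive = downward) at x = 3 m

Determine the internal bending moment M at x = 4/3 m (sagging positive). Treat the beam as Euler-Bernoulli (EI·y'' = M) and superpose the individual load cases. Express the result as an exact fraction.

Load 1 — uniform load w=11 kN/m over full span:
  M_1 = wLx/2 - wL²/12 - wx²/2 = 11·4·(4/3)/2 - 11·4²/12 - 11·(4/3)²/2 = 44/9 kN·m
Load 2 — triangular load w₀=8 kN/m (0→w₀ over full span):
  M_2 = 3w₀Lx/20 - w₀L²/30 - w₀x³/(6L) = 3·8·4·(4/3)/20 - 8·4²/30 - 8·(4/3)³/(6·4) = 544/405 kN·m
Load 3 — point force P=-10 kN at a=8/5 m (b=L-a=12/5):
  M_3 = Pb²(3a+b)x/L³ - Pab²/L²  [x≤a] = (-10)·(12/5)²·(3·(8/5)+(12/5))·(4/3)/4³ - (-10)·(8/5)·(12/5)²/4² = -72/25 kN·m
Load 4 — point force P=16 kN at a=3 m (b=L-a=1):
  M_4 = Pb²(3a+b)x/L³ - Pab²/L²  [x≤a] = 16·1²·(3·3+1)·(4/3)/4³ - 16·3·1²/4² = 1/3 kN·m
Superposition: M = Σ M_i = 7463/2025 kN·m ≈ 3.685432 kN·m

M(4/3) = 7463/2025 kN·m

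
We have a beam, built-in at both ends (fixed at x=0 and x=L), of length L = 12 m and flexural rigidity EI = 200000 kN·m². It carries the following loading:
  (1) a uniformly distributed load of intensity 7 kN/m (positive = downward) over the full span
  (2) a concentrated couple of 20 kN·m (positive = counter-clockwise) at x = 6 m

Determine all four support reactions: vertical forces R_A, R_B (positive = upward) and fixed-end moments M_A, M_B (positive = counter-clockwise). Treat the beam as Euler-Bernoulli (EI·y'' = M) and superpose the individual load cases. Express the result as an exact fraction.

R_A = 89/2 kN, M_A = 89 kN·m, R_B = 79/2 kN, M_B = -79 kN·m

Load 1 — uniform load w=7 kN/m over full span:
  R_A = wL/2 = 7·12/2 = 42 kN
  M_A = wL²/12 = 7·12²/12 = 84 kN·m
  R_B = wL/2 = 7·12/2 = 42 kN
  M_B = -wL²/12 = -7·12²/12 = -84 kN·m
Load 2 — applied couple M₀=20 kN·m at a=6 m (b=L-a=6):
  R_A = 6M₀ab/L³ = 6·20·6·6/12³ = 5/2 kN
  M_A = M₀b(2a-b)/L² = 20·6·(2·6-6)/12² = 5 kN·m
  R_B = -6M₀ab/L³ = -6·20·6·6/12³ = -5/2 kN
  M_B = M₀a(2b-a)/L² = 20·6·(2·6-6)/12² = 5 kN·m
Superposition: R_A = 89/2 kN, M_A = 89 kN·m, R_B = 79/2 kN, M_B = -79 kN·m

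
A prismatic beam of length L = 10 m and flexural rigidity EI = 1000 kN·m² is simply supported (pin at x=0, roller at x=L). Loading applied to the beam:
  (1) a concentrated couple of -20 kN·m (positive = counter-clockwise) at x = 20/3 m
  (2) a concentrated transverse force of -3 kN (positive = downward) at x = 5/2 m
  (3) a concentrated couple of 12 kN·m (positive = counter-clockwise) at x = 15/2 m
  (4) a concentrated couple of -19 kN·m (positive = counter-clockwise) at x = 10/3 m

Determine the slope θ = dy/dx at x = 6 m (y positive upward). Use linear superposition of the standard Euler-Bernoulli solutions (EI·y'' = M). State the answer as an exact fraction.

Load 1 — applied couple M₀=-20 kN·m at a=20/3 m (b=L-a=10/3):
  θ_1 = (M₀x²/(2L)+C₁)/EI  [x≤a] with C₁=M₀(3b²-L²)/(6L)=200/9 = ((-20)·6²/(2·10)+(200/9))/1000 = -31/2250 rad
Load 2 — point force P=-3 kN at a=5/2 m (b=L-a=15/2):
  θ_2 = -Pa(2L²-6Lx+3x²+a²)/(6LEI)  [x>a] = -(-3)·(5/2)·(2·10²-6·10·6+3·6²+(5/2)²)/(6·10·1000) = -183/32000 rad
Load 3 — applied couple M₀=12 kN·m at a=15/2 m (b=L-a=5/2):
  θ_3 = (M₀x²/(2L)+C₁)/EI  [x≤a] with C₁=M₀(3b²-L²)/(6L)=-65/4 = (12·6²/(2·10)+(-65/4))/1000 = 107/20000 rad
Load 4 — applied couple M₀=-19 kN·m at a=10/3 m (b=L-a=20/3):
  θ_4 = (M₀x²/(2L)-M₀(x-a)+C₁)/EI  [x>a] with C₁=M₀(3b²-L²)/(6L)=-95/9 = ((-19)·6²/(2·10)-(-19)·(6-(10/3))+(-95/9))/1000 = 133/22500 rad
Superposition: θ = Σ θ_i = -3953/480000 rad ≈ -0.008235 rad

θ(6) = -3953/480000 rad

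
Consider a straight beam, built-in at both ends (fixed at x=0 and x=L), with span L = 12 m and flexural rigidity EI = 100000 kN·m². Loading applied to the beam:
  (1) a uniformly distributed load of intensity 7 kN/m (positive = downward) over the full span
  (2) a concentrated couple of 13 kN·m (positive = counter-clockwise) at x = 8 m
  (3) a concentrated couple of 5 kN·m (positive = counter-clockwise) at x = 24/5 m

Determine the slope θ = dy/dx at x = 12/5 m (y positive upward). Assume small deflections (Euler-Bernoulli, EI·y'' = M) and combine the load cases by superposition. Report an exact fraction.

Load 1 — uniform load w=7 kN/m over full span:
  θ_1 = -wx(L-x)(L-2x)/(12EI) = -7·(12/5)·(12-(12/5))·(12-2·(12/5))/(12·100000) = -378/390625 rad
Load 2 — applied couple M₀=13 kN·m at a=8 m (b=L-a=4):
  θ_2 = (R_Ax²/2 - M_Ax)/EI  [x≤a] with R_A=13/9, M_A=13/3 = ((13/9)·(12/5)²/2 - (13/3)·(12/5))/100000 = -39/625000 rad
Load 3 — applied couple M₀=5 kN·m at a=24/5 m (b=L-a=36/5):
  θ_3 = (R_Ax²/2 - M_Ax)/EI  [x≤a] with R_A=3/5, M_A=3/5 = ((3/5)·(12/5)²/2 - (3/5)·(12/5))/100000 = 9/3125000 rad
Superposition: θ = Σ θ_i = -321/312500 rad ≈ -0.001027 rad

θ(12/5) = -321/312500 rad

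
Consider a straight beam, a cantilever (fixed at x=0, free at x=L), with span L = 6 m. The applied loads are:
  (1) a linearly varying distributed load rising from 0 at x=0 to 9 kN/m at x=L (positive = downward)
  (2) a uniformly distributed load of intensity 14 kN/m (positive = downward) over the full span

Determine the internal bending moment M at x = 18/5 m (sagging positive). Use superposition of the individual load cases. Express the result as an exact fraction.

Load 1 — triangular load w₀=9 kN/m (0→w₀ over full span):
  M_1 = w₀Lx/2 - w₀L²/3 - w₀x³/(6L) = 9·6·(18/5)/2 - 9·6²/3 - 9·(18/5)³/(6·6) = -2808/125 kN·m
Load 2 — uniform load w=14 kN/m over full span:
  M_2 = -w(L-x)²/2 = -14·(6-(18/5))²/2 = -1008/25 kN·m
Superposition: M = Σ M_i = -7848/125 kN·m ≈ -62.784000 kN·m

M(18/5) = -7848/125 kN·m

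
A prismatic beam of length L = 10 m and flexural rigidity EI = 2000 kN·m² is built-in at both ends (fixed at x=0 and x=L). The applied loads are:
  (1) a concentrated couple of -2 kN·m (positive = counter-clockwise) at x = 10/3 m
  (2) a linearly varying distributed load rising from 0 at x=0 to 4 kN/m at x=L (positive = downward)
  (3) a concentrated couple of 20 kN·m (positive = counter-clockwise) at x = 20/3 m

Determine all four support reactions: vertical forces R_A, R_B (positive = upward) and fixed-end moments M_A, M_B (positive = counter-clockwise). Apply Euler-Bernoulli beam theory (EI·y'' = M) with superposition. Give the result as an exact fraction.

Load 1 — applied couple M₀=-2 kN·m at a=10/3 m (b=L-a=20/3):
  R_A = 6M₀ab/L³ = 6·(-2)·(10/3)·(20/3)/10³ = -4/15 kN
  M_A = M₀b(2a-b)/L² = (-2)·(20/3)·(2·(10/3)-(20/3))/10² = 0 kN·m
  R_B = -6M₀ab/L³ = -6·(-2)·(10/3)·(20/3)/10³ = 4/15 kN
  M_B = M₀a(2b-a)/L² = (-2)·(10/3)·(2·(20/3)-(10/3))/10² = -2/3 kN·m
Load 2 — triangular load w₀=4 kN/m (0→w₀ over full span):
  R_A = 3w₀L/20 = 3·4·10/20 = 6 kN
  M_A = w₀L²/30 = 4·10²/30 = 40/3 kN·m
  R_B = 7w₀L/20 = 7·4·10/20 = 14 kN
  M_B = -w₀L²/20 = -4·10²/20 = -20 kN·m
Load 3 — applied couple M₀=20 kN·m at a=20/3 m (b=L-a=10/3):
  R_A = 6M₀ab/L³ = 6·20·(20/3)·(10/3)/10³ = 8/3 kN
  M_A = M₀b(2a-b)/L² = 20·(10/3)·(2·(20/3)-(10/3))/10² = 20/3 kN·m
  R_B = -6M₀ab/L³ = -6·20·(20/3)·(10/3)/10³ = -8/3 kN
  M_B = M₀a(2b-a)/L² = 20·(20/3)·(2·(10/3)-(20/3))/10² = 0 kN·m
Superposition: R_A = 42/5 kN, M_A = 20 kN·m, R_B = 58/5 kN, M_B = -62/3 kN·m

R_A = 42/5 kN, M_A = 20 kN·m, R_B = 58/5 kN, M_B = -62/3 kN·m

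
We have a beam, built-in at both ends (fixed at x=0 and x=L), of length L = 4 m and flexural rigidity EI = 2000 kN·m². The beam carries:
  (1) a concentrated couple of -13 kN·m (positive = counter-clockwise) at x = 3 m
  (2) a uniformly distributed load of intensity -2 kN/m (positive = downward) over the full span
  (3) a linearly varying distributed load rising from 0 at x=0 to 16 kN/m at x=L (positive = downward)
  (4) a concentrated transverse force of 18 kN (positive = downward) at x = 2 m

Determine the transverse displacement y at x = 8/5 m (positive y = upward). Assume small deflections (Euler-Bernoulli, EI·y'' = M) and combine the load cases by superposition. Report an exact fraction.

Load 1 — applied couple M₀=-13 kN·m at a=3 m (b=L-a=1):
  y_1 = (R_Ax³/6 - M_Ax²/2)/EI  [x≤a] with R_A=-117/32, M_A=-65/16 = ((-117/32)·(8/5)³/6 - (-65/16)·(8/5)²/2)/2000 = 169/125000 m
Load 2 — uniform load w=-2 kN/m over full span:
  y_2 = -wx²(L-x)²/(24EI) = -(-2)·(8/5)²·(4-(8/5))²/(24·2000) = 48/78125 m
Load 3 — triangular load w₀=16 kN/m (0→w₀ over full span):
  y_3 = -w₀x²(L-x)²(x+2L)/(120LEI) = -16·(8/5)²·(4-(8/5))²·((8/5)+2·4)/(120·4·2000) = -4608/1953125 m
Load 4 — point force P=18 kN at a=2 m (b=L-a=2):
  y_4 = -Pb²x²(3aL-(3a+b)x)/(6L³EI)  [x≤a] = -18·2²·(8/5)²·(3·2·4-(3·2+2)·(8/5))/(6·4³·2000) = -42/15625 m
Superposition: y = Σ y_i = -48139/15625000 m ≈ -0.003081 m

y(8/5) = -48139/15625000 m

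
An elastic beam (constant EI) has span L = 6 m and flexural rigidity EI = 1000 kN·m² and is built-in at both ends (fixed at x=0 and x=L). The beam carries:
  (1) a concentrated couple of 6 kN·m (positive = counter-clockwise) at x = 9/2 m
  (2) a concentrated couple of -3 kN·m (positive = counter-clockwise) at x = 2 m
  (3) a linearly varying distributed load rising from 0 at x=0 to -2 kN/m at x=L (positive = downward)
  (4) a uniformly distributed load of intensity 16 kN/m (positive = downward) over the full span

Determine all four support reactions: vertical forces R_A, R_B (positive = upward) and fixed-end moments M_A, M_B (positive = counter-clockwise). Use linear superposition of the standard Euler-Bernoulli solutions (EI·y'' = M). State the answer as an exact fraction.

R_A = 5599/120 kN, M_A = 1899/40 kN·m, R_B = 5201/120 kN, M_B = -1861/40 kN·m

Load 1 — applied couple M₀=6 kN·m at a=9/2 m (b=L-a=3/2):
  R_A = 6M₀ab/L³ = 6·6·(9/2)·(3/2)/6³ = 9/8 kN
  M_A = M₀b(2a-b)/L² = 6·(3/2)·(2·(9/2)-(3/2))/6² = 15/8 kN·m
  R_B = -6M₀ab/L³ = -6·6·(9/2)·(3/2)/6³ = -9/8 kN
  M_B = M₀a(2b-a)/L² = 6·(9/2)·(2·(3/2)-(9/2))/6² = -9/8 kN·m
Load 2 — applied couple M₀=-3 kN·m at a=2 m (b=L-a=4):
  R_A = 6M₀ab/L³ = 6·(-3)·2·4/6³ = -2/3 kN
  M_A = M₀b(2a-b)/L² = (-3)·4·(2·2-4)/6² = 0 kN·m
  R_B = -6M₀ab/L³ = -6·(-3)·2·4/6³ = 2/3 kN
  M_B = M₀a(2b-a)/L² = (-3)·2·(2·4-2)/6² = -1 kN·m
Load 3 — triangular load w₀=-2 kN/m (0→w₀ over full span):
  R_A = 3w₀L/20 = 3·(-2)·6/20 = -9/5 kN
  M_A = w₀L²/30 = (-2)·6²/30 = -12/5 kN·m
  R_B = 7w₀L/20 = 7·(-2)·6/20 = -21/5 kN
  M_B = -w₀L²/20 = -(-2)·6²/20 = 18/5 kN·m
Load 4 — uniform load w=16 kN/m over full span:
  R_A = wL/2 = 16·6/2 = 48 kN
  M_A = wL²/12 = 16·6²/12 = 48 kN·m
  R_B = wL/2 = 16·6/2 = 48 kN
  M_B = -wL²/12 = -16·6²/12 = -48 kN·m
Superposition: R_A = 5599/120 kN, M_A = 1899/40 kN·m, R_B = 5201/120 kN, M_B = -1861/40 kN·m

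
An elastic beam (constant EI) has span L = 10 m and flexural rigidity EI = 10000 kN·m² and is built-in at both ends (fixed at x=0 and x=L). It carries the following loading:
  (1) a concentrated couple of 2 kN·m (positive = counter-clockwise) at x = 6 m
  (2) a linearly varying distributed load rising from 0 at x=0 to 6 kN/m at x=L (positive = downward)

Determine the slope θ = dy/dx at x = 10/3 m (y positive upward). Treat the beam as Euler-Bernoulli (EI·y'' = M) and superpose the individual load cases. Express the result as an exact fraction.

θ(10/3) = -1027/506250 rad

Load 1 — applied couple M₀=2 kN·m at a=6 m (b=L-a=4):
  θ_1 = (R_Ax²/2 - M_Ax)/EI  [x≤a] with R_A=36/125, M_A=16/25 = ((36/125)·(10/3)²/2 - (16/25)·(10/3))/10000 = -1/18750 rad
Load 2 — triangular load w₀=6 kN/m (0→w₀ over full span):
  θ_2 = -w₀(2x(L-x)(L-2x)(x+2L)+x²(L-x)²)/(120LEI) = -6·(2·(10/3)·(10-(10/3))·(10-2·(10/3))·((10/3)+2·10)+(10/3)²·(10-(10/3))²)/(120·10·10000) = -4/2025 rad
Superposition: θ = Σ θ_i = -1027/506250 rad ≈ -0.002029 rad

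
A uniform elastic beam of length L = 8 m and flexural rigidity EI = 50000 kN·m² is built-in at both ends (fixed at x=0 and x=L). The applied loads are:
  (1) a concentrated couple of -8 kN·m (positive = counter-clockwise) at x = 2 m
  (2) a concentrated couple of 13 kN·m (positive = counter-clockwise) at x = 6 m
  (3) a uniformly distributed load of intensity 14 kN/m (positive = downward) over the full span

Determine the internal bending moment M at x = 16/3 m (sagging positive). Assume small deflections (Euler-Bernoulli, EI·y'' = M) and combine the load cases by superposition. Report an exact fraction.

Load 1 — applied couple M₀=-8 kN·m at a=2 m (b=L-a=6):
  M_1 = R_Ax - M_A - M₀  [x>a] with R_A=-9/8, M_A=3/2 = (-9/8)·(16/3) - (3/2) - (-8) = 1/2 kN·m
Load 2 — applied couple M₀=13 kN·m at a=6 m (b=L-a=2):
  M_2 = R_Ax - M_A  [x≤a] with R_A=117/64, M_A=65/16 = (117/64)·(16/3) - (65/16) = 91/16 kN·m
Load 3 — uniform load w=14 kN/m over full span:
  M_3 = wLx/2 - wL²/12 - wx²/2 = 14·8·(16/3)/2 - 14·8²/12 - 14·(16/3)²/2 = 224/9 kN·m
Superposition: M = Σ M_i = 4475/144 kN·m ≈ 31.076389 kN·m

M(16/3) = 4475/144 kN·m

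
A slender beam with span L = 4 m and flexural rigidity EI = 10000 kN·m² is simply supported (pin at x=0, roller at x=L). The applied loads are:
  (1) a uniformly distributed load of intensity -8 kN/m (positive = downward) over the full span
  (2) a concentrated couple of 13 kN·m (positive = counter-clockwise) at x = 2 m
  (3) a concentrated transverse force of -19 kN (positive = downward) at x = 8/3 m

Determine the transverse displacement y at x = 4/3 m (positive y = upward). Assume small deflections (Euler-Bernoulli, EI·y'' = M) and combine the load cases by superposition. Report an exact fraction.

y(4/3) = 1583/405000 m

Load 1 — uniform load w=-8 kN/m over full span:
  y_1 = -wx(L³-2Lx²+x³)/(24EI) = -(-8)·(4/3)·(4³-2·4·(4/3)²+(4/3)³)/(24·10000) = 352/151875 m
Load 2 — applied couple M₀=13 kN·m at a=2 m (b=L-a=2):
  y_2 = (M₀x³/(6L)+C₁x)/EI  [x≤a] with C₁=M₀(3b²-L²)/(6L)=-13/6 = (13·(4/3)³/(6·4)+(-13/6)·(4/3))/10000 = -13/81000 m
Load 3 — point force P=-19 kN at a=8/3 m (b=L-a=4/3):
  y_3 = -Pbx(L²-b²-x²)/(6LEI)  [x≤a] = -(-19)·(4/3)·(4/3)·(4²-(4/3)²-(4/3)²)/(6·4·10000) = 266/151875 m
Superposition: y = Σ y_i = 1583/405000 m ≈ 0.003909 m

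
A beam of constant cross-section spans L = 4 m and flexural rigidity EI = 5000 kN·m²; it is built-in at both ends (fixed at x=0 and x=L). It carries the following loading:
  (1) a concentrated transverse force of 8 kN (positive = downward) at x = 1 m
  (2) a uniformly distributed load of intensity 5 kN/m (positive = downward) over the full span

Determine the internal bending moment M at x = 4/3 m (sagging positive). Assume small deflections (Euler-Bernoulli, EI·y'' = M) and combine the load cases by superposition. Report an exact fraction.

Load 1 — point force P=8 kN at a=1 m (b=L-a=3):
  M_1 = Pa²(a+3b)(L-x)/L³ - Pa²b/L²  [x>a] = 8·1²·(1+3·3)·(4-(4/3))/4³ - 8·1²·3/4² = 11/6 kN·m
Load 2 — uniform load w=5 kN/m over full span:
  M_2 = wLx/2 - wL²/12 - wx²/2 = 5·4·(4/3)/2 - 5·4²/12 - 5·(4/3)²/2 = 20/9 kN·m
Superposition: M = Σ M_i = 73/18 kN·m ≈ 4.055556 kN·m

M(4/3) = 73/18 kN·m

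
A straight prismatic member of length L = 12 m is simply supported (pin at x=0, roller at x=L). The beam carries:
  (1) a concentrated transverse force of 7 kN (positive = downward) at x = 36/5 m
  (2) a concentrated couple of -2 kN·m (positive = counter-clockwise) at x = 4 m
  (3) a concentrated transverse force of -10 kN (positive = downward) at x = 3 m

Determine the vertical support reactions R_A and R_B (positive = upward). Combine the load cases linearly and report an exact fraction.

Load 1 — point force P=7 kN at a=36/5 m (b=L-a=24/5):
  R_A = Pb/L = 7·(24/5)/12 = 14/5 kN
  R_B = Pa/L = 7·(36/5)/12 = 21/5 kN
Load 2 — applied couple M₀=-2 kN·m at a=4 m (b=L-a=8):
  R_A = M₀/L = (-2)/12 = -1/6 kN
  R_B = -M₀/L = -(-2)/12 = 1/6 kN
Load 3 — point force P=-10 kN at a=3 m (b=L-a=9):
  R_A = Pb/L = (-10)·9/12 = -15/2 kN
  R_B = Pa/L = (-10)·3/12 = -5/2 kN
Superposition: R_A = -73/15 kN, R_B = 28/15 kN

R_A = -73/15 kN, R_B = 28/15 kN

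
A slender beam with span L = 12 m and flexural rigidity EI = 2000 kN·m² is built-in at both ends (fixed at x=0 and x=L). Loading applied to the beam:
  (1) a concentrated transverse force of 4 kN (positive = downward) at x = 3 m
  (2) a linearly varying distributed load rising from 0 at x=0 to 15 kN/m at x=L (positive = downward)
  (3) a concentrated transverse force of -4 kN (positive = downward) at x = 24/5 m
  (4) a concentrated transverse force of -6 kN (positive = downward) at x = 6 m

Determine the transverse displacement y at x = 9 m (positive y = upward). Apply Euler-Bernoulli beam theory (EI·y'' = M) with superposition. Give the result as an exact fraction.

Load 1 — point force P=4 kN at a=3 m (b=L-a=9):
  y_1 = -Pa²(L-x)²(3bL-(3b+a)(L-x))/(6L³EI)  [x>a] = -4·3²·(12-9)²·(3·9·12-(3·9+3)·(12-9))/(6·12³·2000) = -117/32000 m
Load 2 — triangular load w₀=15 kN/m (0→w₀ over full span):
  y_2 = -w₀x²(L-x)²(x+2L)/(120LEI) = -15·9²·(12-9)²·(9+2·12)/(120·12·2000) = -8019/64000 m
Load 3 — point force P=-4 kN at a=24/5 m (b=L-a=36/5):
  y_3 = -Pa²(L-x)²(3bL-(3b+a)(L-x))/(6L³EI)  [x>a] = -(-4)·(24/5)²·(12-9)²·(3·(36/5)·12-(3·(36/5)+(24/5))·(12-9))/(6·12³·2000) = 9/1250 m
Load 4 — point force P=-6 kN at a=6 m (b=L-a=6):
  y_4 = -Pa²(L-x)²(3bL-(3b+a)(L-x))/(6L³EI)  [x>a] = -(-6)·6²·(12-9)²·(3·6·12-(3·6+6)·(12-9))/(6·12³·2000) = 27/2000 m
Superposition: y = Σ y_i = -34641/320000 m ≈ -0.108253 m

y(9) = -34641/320000 m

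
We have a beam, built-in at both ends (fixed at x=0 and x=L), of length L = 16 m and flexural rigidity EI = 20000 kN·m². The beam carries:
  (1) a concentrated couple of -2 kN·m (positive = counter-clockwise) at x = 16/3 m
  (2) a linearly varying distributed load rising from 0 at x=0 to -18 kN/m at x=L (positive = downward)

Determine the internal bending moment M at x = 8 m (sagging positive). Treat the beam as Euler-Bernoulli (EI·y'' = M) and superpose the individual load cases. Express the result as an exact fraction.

M(8) = -286/3 kN·m

Load 1 — applied couple M₀=-2 kN·m at a=16/3 m (b=L-a=32/3):
  M_1 = R_Ax - M_A - M₀  [x>a] with R_A=-1/6, M_A=0 = (-1/6)·8 - 0 - (-2) = 2/3 kN·m
Load 2 — triangular load w₀=-18 kN/m (0→w₀ over full span):
  M_2 = 3w₀Lx/20 - w₀L²/30 - w₀x³/(6L) = 3·(-18)·16·8/20 - (-18)·16²/30 - (-18)·8³/(6·16) = -96 kN·m
Superposition: M = Σ M_i = -286/3 kN·m ≈ -95.333333 kN·m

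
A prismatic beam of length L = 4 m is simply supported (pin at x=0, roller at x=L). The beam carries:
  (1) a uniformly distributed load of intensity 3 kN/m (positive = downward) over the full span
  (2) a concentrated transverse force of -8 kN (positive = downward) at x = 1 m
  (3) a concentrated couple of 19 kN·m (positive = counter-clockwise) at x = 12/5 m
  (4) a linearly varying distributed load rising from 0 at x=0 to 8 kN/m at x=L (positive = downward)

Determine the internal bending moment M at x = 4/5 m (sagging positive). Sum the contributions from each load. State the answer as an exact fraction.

M(4/5) = 867/125 kN·m

Load 1 — uniform load w=3 kN/m over full span:
  M_1 = wx(L-x)/2 = 3·(4/5)·(4-(4/5))/2 = 96/25 kN·m
Load 2 — point force P=-8 kN at a=1 m (b=L-a=3):
  M_2 = Pbx/L  [x≤a] = (-8)·3·(4/5)/4 = -24/5 kN·m
Load 3 — applied couple M₀=19 kN·m at a=12/5 m (b=L-a=8/5):
  M_3 = M₀x/L  [x≤a] = 19·(4/5)/4 = 19/5 kN·m
Load 4 — triangular load w₀=8 kN/m (0→w₀ over full span):
  M_4 = w₀Lx/6 - w₀x³/(6L) = 8·4·(4/5)/6 - 8·(4/5)³/(6·4) = 512/125 kN·m
Superposition: M = Σ M_i = 867/125 kN·m ≈ 6.936000 kN·m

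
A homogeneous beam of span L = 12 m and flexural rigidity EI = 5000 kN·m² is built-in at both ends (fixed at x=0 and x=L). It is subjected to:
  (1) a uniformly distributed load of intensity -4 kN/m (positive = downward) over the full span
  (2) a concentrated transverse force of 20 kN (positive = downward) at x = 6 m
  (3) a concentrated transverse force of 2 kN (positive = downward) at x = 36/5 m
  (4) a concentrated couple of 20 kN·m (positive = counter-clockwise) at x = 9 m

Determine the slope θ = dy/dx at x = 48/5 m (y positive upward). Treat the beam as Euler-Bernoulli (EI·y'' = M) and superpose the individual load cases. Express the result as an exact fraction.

Load 1 — uniform load w=-4 kN/m over full span:
  θ_1 = -wx(L-x)(L-2x)/(12EI) = -(-4)·(48/5)·(12-(48/5))·(12-2·(48/5))/(12·5000) = -864/78125 rad
Load 2 — point force P=20 kN at a=6 m (b=L-a=6):
  θ_2 = Pa²(L-x)(2bL-(3b+a)(L-x))/(2L³EI)  [x>a] = 20·6²·(12-(48/5))·(2·6·12-(3·6+6)·(12-(48/5)))/(2·12³·5000) = 27/3125 rad
Load 3 — point force P=2 kN at a=36/5 m (b=L-a=24/5):
  θ_3 = Pa²(L-x)(2bL-(3b+a)(L-x))/(2L³EI)  [x>a] = 2·(36/5)²·(12-(48/5))·(2·(24/5)·12-(3·(24/5)+(36/5))·(12-(48/5)))/(2·12³·5000) = 1782/1953125 rad
Load 4 — applied couple M₀=20 kN·m at a=9 m (b=L-a=3):
  θ_4 = (R_Ax²/2 - M_Ax - M₀(x-a))/EI  [x>a] with R_A=15/8, M_A=25/4 = ((15/8)·(48/5)²/2 - (25/4)·(48/5) - 20·((48/5)-9))/5000 = 9/3125 rad
Superposition: θ = Σ θ_i = 2682/1953125 rad ≈ 0.001373 rad

θ(48/5) = 2682/1953125 rad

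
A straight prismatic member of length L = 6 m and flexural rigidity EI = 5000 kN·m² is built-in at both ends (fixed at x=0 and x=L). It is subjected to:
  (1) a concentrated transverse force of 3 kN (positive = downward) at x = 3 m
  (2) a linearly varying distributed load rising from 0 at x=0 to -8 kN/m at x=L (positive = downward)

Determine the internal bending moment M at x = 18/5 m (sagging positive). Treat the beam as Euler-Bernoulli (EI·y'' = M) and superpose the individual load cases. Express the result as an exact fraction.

M(18/5) = -2301/500 kN·m

Load 1 — point force P=3 kN at a=3 m (b=L-a=3):
  M_1 = Pa²(a+3b)(L-x)/L³ - Pa²b/L²  [x>a] = 3·3²·(3+3·3)·(6-(18/5))/6³ - 3·3²·3/6² = 27/20 kN·m
Load 2 — triangular load w₀=-8 kN/m (0→w₀ over full span):
  M_2 = 3w₀Lx/20 - w₀L²/30 - w₀x³/(6L) = 3·(-8)·6·(18/5)/20 - (-8)·6²/30 - (-8)·(18/5)³/(6·6) = -744/125 kN·m
Superposition: M = Σ M_i = -2301/500 kN·m ≈ -4.602000 kN·m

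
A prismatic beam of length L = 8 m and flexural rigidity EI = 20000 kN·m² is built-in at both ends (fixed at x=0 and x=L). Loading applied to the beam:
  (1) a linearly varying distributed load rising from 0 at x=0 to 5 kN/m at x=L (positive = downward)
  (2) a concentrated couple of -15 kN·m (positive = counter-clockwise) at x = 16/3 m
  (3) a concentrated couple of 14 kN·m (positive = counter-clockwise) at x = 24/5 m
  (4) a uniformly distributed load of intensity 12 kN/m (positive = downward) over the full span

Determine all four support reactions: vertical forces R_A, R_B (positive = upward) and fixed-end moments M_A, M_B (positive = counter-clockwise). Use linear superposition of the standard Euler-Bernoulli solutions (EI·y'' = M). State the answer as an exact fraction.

Load 1 — triangular load w₀=5 kN/m (0→w₀ over full span):
  R_A = 3w₀L/20 = 3·5·8/20 = 6 kN
  M_A = w₀L²/30 = 5·8²/30 = 32/3 kN·m
  R_B = 7w₀L/20 = 7·5·8/20 = 14 kN
  M_B = -w₀L²/20 = -5·8²/20 = -16 kN·m
Load 2 — applied couple M₀=-15 kN·m at a=16/3 m (b=L-a=8/3):
  R_A = 6M₀ab/L³ = 6·(-15)·(16/3)·(8/3)/8³ = -5/2 kN
  M_A = M₀b(2a-b)/L² = (-15)·(8/3)·(2·(16/3)-(8/3))/8² = -5 kN·m
  R_B = -6M₀ab/L³ = -6·(-15)·(16/3)·(8/3)/8³ = 5/2 kN
  M_B = M₀a(2b-a)/L² = (-15)·(16/3)·(2·(8/3)-(16/3))/8² = 0 kN·m
Load 3 — applied couple M₀=14 kN·m at a=24/5 m (b=L-a=16/5):
  R_A = 6M₀ab/L³ = 6·14·(24/5)·(16/5)/8³ = 63/25 kN
  M_A = M₀b(2a-b)/L² = 14·(16/5)·(2·(24/5)-(16/5))/8² = 112/25 kN·m
  R_B = -6M₀ab/L³ = -6·14·(24/5)·(16/5)/8³ = -63/25 kN
  M_B = M₀a(2b-a)/L² = 14·(24/5)·(2·(16/5)-(24/5))/8² = 42/25 kN·m
Load 4 — uniform load w=12 kN/m over full span:
  R_A = wL/2 = 12·8/2 = 48 kN
  M_A = wL²/12 = 12·8²/12 = 64 kN·m
  R_B = wL/2 = 12·8/2 = 48 kN
  M_B = -wL²/12 = -12·8²/12 = -64 kN·m
Superposition: R_A = 2701/50 kN, M_A = 5561/75 kN·m, R_B = 3099/50 kN, M_B = -1958/25 kN·m

R_A = 2701/50 kN, M_A = 5561/75 kN·m, R_B = 3099/50 kN, M_B = -1958/25 kN·m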